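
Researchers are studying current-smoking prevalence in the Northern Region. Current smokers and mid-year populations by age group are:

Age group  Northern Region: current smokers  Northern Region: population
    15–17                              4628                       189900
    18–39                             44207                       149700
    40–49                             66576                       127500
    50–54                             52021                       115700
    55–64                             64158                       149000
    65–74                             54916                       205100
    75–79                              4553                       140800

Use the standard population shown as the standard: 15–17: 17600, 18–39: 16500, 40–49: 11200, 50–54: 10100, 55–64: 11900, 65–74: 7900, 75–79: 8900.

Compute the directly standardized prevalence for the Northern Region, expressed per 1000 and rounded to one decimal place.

276.1

Age-specific rates per 1000 for the Northern Region: 24.371, 295.304, 522.165, 449.620, 430.591, 267.752, 32.337.
Standard total = 84100; weights = 0.2093, 0.1962, 0.1332, 0.1201, 0.1415, 0.0939, 0.1058.
Standardized rate: 0.2093×24.371 + 0.1962×295.304 + 0.1332×522.165 + 0.1201×449.620 + 0.1415×430.591 + 0.0939×267.752 + 0.1058×32.337 = 276.0750 per 1000.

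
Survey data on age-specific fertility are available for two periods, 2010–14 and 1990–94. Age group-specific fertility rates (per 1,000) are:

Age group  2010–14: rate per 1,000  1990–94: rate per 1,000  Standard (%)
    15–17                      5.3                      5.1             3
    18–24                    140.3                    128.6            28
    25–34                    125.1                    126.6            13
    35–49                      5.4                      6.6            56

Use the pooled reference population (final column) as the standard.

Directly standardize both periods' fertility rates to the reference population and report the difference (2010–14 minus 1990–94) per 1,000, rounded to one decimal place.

Standard weights: 0.03, 0.28, 0.13, 0.56.
2010–14: 0.0300×5.3 + 0.2800×140.3 + 0.1300×125.1 + 0.5600×5.4 = 58.7300 per 1,000.
1990–94: 0.0300×5.1 + 0.2800×128.6 + 0.1300×126.6 + 0.5600×6.6 = 56.3150 per 1,000.
Difference = 58.7300 − 56.3150 = 2.4150.

2.4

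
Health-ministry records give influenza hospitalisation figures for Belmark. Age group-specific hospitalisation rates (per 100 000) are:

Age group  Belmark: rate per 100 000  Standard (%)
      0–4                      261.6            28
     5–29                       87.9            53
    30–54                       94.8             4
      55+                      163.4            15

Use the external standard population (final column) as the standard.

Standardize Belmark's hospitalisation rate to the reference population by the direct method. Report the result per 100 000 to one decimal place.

148.1

Standard weights: 0.28, 0.53, 0.04, 0.15.
Standardized rate: 0.2800×261.6 + 0.5300×87.9 + 0.0400×94.8 + 0.1500×163.4 = 148.1370 per 100 000.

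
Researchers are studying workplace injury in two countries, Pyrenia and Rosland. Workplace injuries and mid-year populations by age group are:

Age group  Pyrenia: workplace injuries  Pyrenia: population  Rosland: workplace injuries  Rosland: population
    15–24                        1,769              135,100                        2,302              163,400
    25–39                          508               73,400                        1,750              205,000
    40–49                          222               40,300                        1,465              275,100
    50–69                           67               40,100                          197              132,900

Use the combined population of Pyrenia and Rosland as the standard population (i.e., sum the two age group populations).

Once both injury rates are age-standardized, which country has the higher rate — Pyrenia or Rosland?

Age-specific rates per 10,000 for Pyrenia: 130.94, 69.21, 55.09, 16.71.
For Rosland: 140.88, 85.37, 53.25, 14.82.
Combined standard total = 1,065,300; weights = 0.2802, 0.2613, 0.2961, 0.1624.
Pyrenia: 0.2802×130.94 + 0.2613×69.21 + 0.2961×55.09 + 0.1624×16.71 = 73.7994 per 10,000.
Rosland: 0.2802×140.88 + 0.2613×85.37 + 0.2961×53.25 + 0.1624×14.82 = 79.9582 per 10,000.
The crude rates (88.82 vs 73.60) would put Pyrenia higher, but that reflects its age composition; once standardized to a common age structure, Rosland has the higher underlying rate.

Rosland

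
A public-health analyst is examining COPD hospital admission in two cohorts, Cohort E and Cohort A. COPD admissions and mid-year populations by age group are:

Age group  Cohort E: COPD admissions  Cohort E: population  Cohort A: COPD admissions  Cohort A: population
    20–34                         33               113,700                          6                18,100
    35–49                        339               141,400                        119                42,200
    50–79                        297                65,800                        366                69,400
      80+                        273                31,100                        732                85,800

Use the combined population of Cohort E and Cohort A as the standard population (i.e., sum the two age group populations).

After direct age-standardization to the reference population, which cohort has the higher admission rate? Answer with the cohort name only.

Cohort A

Age-specific rates per 10,000 for Cohort E: 2.90, 23.97, 45.14, 87.78.
For Cohort A: 3.31, 28.20, 52.74, 85.31.
Combined standard total = 567,500; weights = 0.2322, 0.3235, 0.2382, 0.2060.
Cohort E: 0.2322×2.90 + 0.3235×23.97 + 0.2382×45.14 + 0.2060×87.78 = 37.2659 per 10,000.
Cohort A: 0.2322×3.31 + 0.3235×28.20 + 0.2382×52.74 + 0.2060×85.31 = 40.0312 per 10,000.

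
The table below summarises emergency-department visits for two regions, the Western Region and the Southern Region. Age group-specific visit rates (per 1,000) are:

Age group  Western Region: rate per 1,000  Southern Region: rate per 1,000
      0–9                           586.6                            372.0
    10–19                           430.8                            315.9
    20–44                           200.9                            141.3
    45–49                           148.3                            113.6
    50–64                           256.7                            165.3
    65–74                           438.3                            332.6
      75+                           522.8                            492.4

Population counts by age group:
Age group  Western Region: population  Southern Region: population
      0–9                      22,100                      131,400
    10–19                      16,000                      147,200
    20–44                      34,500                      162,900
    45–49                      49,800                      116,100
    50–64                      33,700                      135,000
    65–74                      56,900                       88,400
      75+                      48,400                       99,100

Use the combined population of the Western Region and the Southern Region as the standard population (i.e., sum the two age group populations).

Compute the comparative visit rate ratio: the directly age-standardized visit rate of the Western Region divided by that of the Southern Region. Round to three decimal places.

Combined standard total = 1,141,500; weights = 0.1345, 0.1430, 0.1729, 0.1453, 0.1478, 0.1273, 0.1292.
The Western Region: 0.1345×586.6 + 0.1430×430.8 + 0.1729×200.9 + 0.1453×148.3 + 0.1478×256.7 + 0.1273×438.3 + 0.1292×522.8 = 358.0496 per 1,000.
The Southern Region: 0.1345×372.0 + 0.1430×315.9 + 0.1729×141.3 + 0.1453×113.6 + 0.1478×165.3 + 0.1273×332.6 + 0.1292×492.4 = 266.5244 per 1,000.
Ratio = 358.0496 ÷ 266.5244 = 1.34340.

1.343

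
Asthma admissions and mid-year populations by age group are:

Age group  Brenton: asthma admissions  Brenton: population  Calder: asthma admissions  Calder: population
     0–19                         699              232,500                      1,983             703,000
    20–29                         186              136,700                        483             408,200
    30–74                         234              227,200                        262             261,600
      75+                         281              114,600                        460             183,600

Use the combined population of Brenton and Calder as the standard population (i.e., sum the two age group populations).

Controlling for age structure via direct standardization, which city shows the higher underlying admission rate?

Brenton

Age-specific rates per 10,000 for Brenton: 30.06, 13.61, 10.30, 24.52.
For Calder: 28.21, 11.83, 10.02, 25.05.
Combined standard total = 2,267,400; weights = 0.4126, 0.2403, 0.2156, 0.1315.
Brenton: 0.4126×30.06 + 0.2403×13.61 + 0.2156×10.30 + 0.1315×24.52 = 21.1192 per 10,000.
Calder: 0.4126×28.21 + 0.2403×11.83 + 0.2156×10.02 + 0.1315×25.05 = 19.9358 per 10,000.
The crude rates (19.69 vs 20.48) would put Calder higher, but that reflects its age composition; once standardized to a common age structure, Brenton has the higher underlying rate.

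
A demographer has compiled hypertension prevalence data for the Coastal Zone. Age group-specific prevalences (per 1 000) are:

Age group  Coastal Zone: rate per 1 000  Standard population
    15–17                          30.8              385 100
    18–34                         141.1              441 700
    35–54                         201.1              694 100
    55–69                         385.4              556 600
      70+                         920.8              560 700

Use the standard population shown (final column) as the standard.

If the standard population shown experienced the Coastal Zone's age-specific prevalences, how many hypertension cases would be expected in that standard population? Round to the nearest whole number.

944575

Expected hypertension cases = Σ (standard pop × age-specific rate ÷ 1 000)
= 385 100×30.8/1 000 + 441 700×141.1/1 000 + 694 100×201.1/1 000 + 556 600×385.4/1 000 + 560 700×920.8/1 000
= 11861.08 + 62323.87 + 139583.51 + 214513.64 + 516292.56 = 944574.66.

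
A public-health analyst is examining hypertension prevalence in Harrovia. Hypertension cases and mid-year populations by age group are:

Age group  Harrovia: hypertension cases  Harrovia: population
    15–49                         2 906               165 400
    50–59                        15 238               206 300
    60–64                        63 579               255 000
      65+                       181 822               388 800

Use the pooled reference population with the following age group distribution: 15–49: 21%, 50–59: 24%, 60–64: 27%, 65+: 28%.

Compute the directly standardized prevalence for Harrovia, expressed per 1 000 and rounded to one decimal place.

Age-specific rates per 1 000 for Harrovia: 17.570, 73.863, 249.329, 467.649.
Standard weights: 0.21, 0.24, 0.27, 0.28.
Standardized rate: 0.2100×17.570 + 0.2400×73.863 + 0.2700×249.329 + 0.2800×467.649 = 219.6775 per 1 000.

219.7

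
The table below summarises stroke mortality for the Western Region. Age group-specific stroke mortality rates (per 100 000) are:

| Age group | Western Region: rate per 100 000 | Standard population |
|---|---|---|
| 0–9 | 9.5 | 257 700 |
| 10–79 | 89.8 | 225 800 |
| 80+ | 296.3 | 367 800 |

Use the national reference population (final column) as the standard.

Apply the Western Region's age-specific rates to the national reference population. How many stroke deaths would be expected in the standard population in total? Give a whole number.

Expected stroke deaths = Σ (standard pop × age-specific rate ÷ 100 000)
= 257 700×9.5/100 000 + 225 800×89.8/100 000 + 367 800×296.3/100 000
= 24.48 + 202.77 + 1089.79 = 1317.04.

1317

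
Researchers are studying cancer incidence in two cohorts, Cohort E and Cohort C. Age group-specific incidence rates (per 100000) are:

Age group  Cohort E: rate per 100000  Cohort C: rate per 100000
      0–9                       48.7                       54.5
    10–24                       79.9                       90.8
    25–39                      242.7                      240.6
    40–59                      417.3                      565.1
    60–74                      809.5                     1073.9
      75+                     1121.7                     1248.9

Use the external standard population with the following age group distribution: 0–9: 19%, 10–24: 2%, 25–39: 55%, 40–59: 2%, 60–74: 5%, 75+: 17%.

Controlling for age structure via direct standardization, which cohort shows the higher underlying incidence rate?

Standard weights: 0.19, 0.02, 0.55, 0.02, 0.05, 0.17.
Cohort E: 0.1900×48.7 + 0.0200×79.9 + 0.5500×242.7 + 0.0200×417.3 + 0.0500×809.5 + 0.1700×1121.7 = 383.8460 per 100000.
Cohort C: 0.1900×54.5 + 0.0200×90.8 + 0.5500×240.6 + 0.0200×565.1 + 0.0500×1073.9 + 0.1700×1248.9 = 421.8110 per 100000.

Cohort C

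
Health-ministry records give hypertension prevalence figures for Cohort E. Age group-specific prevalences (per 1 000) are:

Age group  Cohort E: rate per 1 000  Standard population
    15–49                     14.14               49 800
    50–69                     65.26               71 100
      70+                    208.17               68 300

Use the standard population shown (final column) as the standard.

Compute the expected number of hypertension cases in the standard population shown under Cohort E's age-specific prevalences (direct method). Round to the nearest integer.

19562

Expected hypertension cases = Σ (standard pop × age-specific rate ÷ 1 000)
= 49 800×14.14/1 000 + 71 100×65.26/1 000 + 68 300×208.17/1 000
= 704.17 + 4639.99 + 14218.01 = 19562.17.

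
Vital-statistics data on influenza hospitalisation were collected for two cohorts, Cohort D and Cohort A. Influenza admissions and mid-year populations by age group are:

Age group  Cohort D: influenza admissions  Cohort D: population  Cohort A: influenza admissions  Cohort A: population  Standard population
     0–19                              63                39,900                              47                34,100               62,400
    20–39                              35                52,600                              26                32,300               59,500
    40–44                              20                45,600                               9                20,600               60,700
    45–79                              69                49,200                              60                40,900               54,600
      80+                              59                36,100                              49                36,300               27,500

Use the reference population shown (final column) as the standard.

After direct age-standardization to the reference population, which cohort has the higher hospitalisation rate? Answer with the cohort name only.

Cohort D

Age-specific rates per 100,000 for Cohort D: 157.89, 66.54, 43.86, 140.24, 163.43.
For Cohort A: 137.83, 80.50, 43.69, 146.70, 134.99.
Standard total = 264,700; weights = 0.2357, 0.2248, 0.2293, 0.2063, 0.1039.
Cohort D: 0.2357×157.89 + 0.2248×66.54 + 0.2293×43.86 + 0.2063×140.24 + 0.1039×163.43 = 108.1444 per 100,000.
Cohort A: 0.2357×137.83 + 0.2248×80.50 + 0.2293×43.69 + 0.2063×146.70 + 0.1039×134.99 = 104.8882 per 100,000.
The crude rates (110.12 vs 116.32) would put Cohort A higher, but that reflects its age composition; once standardized to a common age structure, Cohort D has the higher underlying rate.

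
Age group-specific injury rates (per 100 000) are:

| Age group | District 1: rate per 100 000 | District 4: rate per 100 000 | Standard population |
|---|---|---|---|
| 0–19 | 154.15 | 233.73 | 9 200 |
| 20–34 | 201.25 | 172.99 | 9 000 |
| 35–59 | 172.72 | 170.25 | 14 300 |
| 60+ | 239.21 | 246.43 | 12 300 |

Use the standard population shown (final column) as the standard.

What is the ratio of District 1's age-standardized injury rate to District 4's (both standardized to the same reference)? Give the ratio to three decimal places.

0.942

Standard total = 44 800; weights = 0.2054, 0.2009, 0.3192, 0.2746.
District 1: 0.2054×154.15 + 0.2009×201.25 + 0.3192×172.72 + 0.2746×239.21 = 192.8931 per 100 000.
District 4: 0.2054×233.73 + 0.2009×172.99 + 0.3192×170.25 + 0.2746×246.43 = 204.7520 per 100 000.
Ratio = 192.8931 ÷ 204.7520 = 0.94208.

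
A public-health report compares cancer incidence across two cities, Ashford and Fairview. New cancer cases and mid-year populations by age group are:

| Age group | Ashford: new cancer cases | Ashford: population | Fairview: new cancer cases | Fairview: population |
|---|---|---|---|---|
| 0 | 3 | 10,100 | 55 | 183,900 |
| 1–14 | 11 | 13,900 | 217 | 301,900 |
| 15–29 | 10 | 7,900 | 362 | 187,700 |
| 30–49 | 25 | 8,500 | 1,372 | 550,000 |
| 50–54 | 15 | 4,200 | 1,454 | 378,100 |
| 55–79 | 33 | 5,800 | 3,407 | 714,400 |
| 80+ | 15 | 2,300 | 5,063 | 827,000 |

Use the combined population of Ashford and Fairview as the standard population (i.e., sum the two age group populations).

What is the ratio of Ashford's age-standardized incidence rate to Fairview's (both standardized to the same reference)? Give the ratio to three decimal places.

Age-specific rates per 100,000 for Ashford: 29.70, 79.14, 126.58, 294.12, 357.14, 568.97, 652.17.
For Fairview: 29.91, 71.88, 192.86, 249.45, 384.55, 476.90, 612.21.
Combined standard total = 3,195,700; weights = 0.0607, 0.0988, 0.0612, 0.1748, 0.1196, 0.2254, 0.2595.
Ashford: 0.0607×29.70 + 0.0988×79.14 + 0.0612×126.58 + 0.1748×294.12 + 0.1196×357.14 + 0.2254×568.97 + 0.2595×652.17 = 408.9653 per 100,000.
Fairview: 0.0607×29.91 + 0.0988×71.88 + 0.0612×192.86 + 0.1748×249.45 + 0.1196×384.55 + 0.2254×476.90 + 0.2595×612.21 = 376.6732 per 100,000.
Ratio = 408.9653 ÷ 376.6732 = 1.08573.

1.086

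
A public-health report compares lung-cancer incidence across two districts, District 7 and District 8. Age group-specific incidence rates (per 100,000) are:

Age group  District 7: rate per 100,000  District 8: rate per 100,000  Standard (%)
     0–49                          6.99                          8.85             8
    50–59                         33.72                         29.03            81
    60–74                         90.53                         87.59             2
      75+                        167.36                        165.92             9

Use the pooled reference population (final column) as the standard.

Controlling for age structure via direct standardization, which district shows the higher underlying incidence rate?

Standard weights: 0.08, 0.81, 0.02, 0.09.
District 7: 0.0800×6.99 + 0.8100×33.72 + 0.0200×90.53 + 0.0900×167.36 = 44.7454 per 100,000.
District 8: 0.0800×8.85 + 0.8100×29.03 + 0.0200×87.59 + 0.0900×165.92 = 40.9069 per 100,000.

District 7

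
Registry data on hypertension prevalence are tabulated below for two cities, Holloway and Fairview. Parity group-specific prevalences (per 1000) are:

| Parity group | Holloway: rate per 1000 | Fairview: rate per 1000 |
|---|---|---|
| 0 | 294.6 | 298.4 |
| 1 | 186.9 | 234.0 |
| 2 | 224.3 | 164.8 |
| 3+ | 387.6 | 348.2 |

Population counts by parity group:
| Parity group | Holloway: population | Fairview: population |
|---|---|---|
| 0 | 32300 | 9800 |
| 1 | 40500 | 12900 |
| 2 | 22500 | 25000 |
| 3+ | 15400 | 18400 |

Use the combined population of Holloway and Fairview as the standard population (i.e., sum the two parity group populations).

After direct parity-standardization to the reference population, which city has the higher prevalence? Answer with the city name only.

Combined standard total = 176800; weights = 0.2381, 0.3020, 0.2687, 0.1912.
Holloway: 0.2381×294.6 + 0.3020×186.9 + 0.2687×224.3 + 0.1912×387.6 = 260.9630 per 1000.
Fairview: 0.2381×298.4 + 0.3020×234.0 + 0.2687×164.8 + 0.1912×348.2 = 252.5758 per 1000.

Holloway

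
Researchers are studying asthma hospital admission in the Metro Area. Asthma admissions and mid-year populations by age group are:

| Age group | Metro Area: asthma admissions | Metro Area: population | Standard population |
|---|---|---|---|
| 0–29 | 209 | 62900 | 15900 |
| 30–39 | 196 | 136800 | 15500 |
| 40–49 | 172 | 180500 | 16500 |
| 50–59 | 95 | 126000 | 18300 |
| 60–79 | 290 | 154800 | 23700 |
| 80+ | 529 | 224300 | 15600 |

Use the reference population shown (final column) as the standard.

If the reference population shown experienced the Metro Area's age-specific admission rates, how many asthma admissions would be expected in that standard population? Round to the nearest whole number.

Age-specific rates per 10000 for the Metro Area: 33.23, 14.33, 9.53, 7.54, 18.73, 23.58.
Expected asthma admissions = Σ (standard pop × age-specific rate ÷ 10000)
= 15900×33.23/10000 + 15500×14.33/10000 + 16500×9.53/10000 + 18300×7.54/10000 + 23700×18.73/10000 + 15600×23.58/10000
= 52.83 + 22.21 + 15.72 + 13.80 + 44.40 + 36.79 = 185.75.

186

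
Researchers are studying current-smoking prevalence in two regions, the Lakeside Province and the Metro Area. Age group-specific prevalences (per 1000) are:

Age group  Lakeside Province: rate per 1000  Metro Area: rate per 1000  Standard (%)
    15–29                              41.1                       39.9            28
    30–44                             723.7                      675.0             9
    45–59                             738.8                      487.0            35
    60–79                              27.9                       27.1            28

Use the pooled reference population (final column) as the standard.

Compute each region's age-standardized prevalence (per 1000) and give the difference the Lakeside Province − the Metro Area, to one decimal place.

93.1

Standard weights: 0.28, 0.09, 0.35, 0.28.
The Lakeside Province: 0.2800×41.1 + 0.0900×723.7 + 0.3500×738.8 + 0.2800×27.9 = 343.0330 per 1000.
The Metro Area: 0.2800×39.9 + 0.0900×675.0 + 0.3500×487.0 + 0.2800×27.1 = 249.9600 per 1000.
Difference = 343.0330 − 249.9600 = 93.0730.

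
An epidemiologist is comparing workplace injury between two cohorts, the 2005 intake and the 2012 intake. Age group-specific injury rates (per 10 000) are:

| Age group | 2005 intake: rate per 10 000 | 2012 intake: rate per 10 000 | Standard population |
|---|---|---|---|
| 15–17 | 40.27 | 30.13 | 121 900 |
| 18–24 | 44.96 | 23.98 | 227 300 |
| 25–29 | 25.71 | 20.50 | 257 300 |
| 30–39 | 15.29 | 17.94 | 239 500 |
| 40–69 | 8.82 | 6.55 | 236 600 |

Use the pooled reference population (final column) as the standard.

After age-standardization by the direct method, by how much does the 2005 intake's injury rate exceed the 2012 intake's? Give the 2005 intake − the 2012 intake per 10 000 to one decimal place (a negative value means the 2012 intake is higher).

Standard total = 1 082 600; weights = 0.1126, 0.2100, 0.2377, 0.2212, 0.2185.
The 2005 intake: 0.1126×40.27 + 0.2100×44.96 + 0.2377×25.71 + 0.2212×15.29 + 0.2185×8.82 = 25.3947 per 10 000.
The 2012 intake: 0.1126×30.13 + 0.2100×23.98 + 0.2377×20.50 + 0.2212×17.94 + 0.2185×6.55 = 18.6999 per 10 000.
Difference = 25.3947 − 18.6999 = 6.6948.

6.7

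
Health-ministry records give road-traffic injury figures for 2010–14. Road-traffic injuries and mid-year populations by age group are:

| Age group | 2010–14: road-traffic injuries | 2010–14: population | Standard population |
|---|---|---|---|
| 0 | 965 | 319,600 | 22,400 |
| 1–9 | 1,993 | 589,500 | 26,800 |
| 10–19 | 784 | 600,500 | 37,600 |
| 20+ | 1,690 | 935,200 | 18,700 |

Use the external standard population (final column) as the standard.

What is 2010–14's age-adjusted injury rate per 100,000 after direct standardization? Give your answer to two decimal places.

Age-specific rates per 100,000 for 2010–14: 301.94, 338.08, 130.56, 180.71.
Standard total = 105,500; weights = 0.2123, 0.2540, 0.3564, 0.1773.
Standardized rate: 0.2123×301.94 + 0.2540×338.08 + 0.3564×130.56 + 0.1773×180.71 = 228.5529 per 100,000.

228.55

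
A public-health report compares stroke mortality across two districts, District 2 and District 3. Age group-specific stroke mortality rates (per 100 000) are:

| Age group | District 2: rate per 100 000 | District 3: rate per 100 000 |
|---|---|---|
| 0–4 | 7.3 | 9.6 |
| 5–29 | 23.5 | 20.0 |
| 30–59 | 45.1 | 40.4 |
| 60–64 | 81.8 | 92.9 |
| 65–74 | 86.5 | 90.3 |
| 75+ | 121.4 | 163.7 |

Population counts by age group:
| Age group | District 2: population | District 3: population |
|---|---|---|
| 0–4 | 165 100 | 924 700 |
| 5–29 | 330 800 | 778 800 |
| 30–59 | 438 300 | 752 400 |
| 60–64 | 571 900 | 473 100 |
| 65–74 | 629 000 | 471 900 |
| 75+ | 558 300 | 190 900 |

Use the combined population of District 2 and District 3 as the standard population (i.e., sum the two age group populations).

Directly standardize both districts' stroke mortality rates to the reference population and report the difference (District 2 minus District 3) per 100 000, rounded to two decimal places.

-6.44

Combined standard total = 6 285 200; weights = 0.1734, 0.1765, 0.1894, 0.1663, 0.1752, 0.1192.
District 2: 0.1734×7.3 + 0.1765×23.5 + 0.1894×45.1 + 0.1663×81.8 + 0.1752×86.5 + 0.1192×121.4 = 57.1809 per 100 000.
District 3: 0.1734×9.6 + 0.1765×20.0 + 0.1894×40.4 + 0.1663×92.9 + 0.1752×90.3 + 0.1192×163.7 = 63.6247 per 100 000.
Difference = 57.1809 − 63.6247 = -6.4438.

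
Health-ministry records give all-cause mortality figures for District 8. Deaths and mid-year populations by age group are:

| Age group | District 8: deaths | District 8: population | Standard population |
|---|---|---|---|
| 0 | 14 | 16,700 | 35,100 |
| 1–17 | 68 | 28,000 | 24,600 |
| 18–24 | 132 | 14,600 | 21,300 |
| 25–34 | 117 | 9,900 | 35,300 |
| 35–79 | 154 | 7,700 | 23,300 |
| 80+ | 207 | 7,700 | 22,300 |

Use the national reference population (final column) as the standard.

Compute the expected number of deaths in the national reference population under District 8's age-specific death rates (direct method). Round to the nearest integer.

Age-specific rates per 1,000 for District 8: 0.838, 2.429, 9.041, 11.818, 20.000, 26.883.
Expected deaths = Σ (standard pop × age-specific rate ÷ 1,000)
= 35,100×0.838/1,000 + 24,600×2.429/1,000 + 21,300×9.041/1,000 + 35,300×11.818/1,000 + 23,300×20.000/1,000 + 22,300×26.883/1,000
= 29.43 + 59.74 + 192.58 + 417.18 + 466.00 + 599.49 = 1764.42.

1764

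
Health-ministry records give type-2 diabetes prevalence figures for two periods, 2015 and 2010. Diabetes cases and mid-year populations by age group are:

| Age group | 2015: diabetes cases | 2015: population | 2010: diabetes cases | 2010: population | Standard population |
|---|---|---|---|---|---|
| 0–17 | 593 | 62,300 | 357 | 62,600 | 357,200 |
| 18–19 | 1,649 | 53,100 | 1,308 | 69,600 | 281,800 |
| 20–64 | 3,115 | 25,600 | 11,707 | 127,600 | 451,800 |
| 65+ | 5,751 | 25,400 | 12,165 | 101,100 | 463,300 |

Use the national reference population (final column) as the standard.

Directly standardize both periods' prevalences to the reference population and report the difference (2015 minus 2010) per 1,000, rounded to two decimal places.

Age-specific rates per 1,000 for 2015: 9.518, 31.055, 121.680, 226.417.
For 2010: 5.703, 18.793, 91.748, 120.326.
Standard total = 1,554,100; weights = 0.2298, 0.1813, 0.2907, 0.2981.
2015: 0.2298×9.518 + 0.1813×31.055 + 0.2907×121.680 + 0.2981×226.417 = 110.6912 per 1,000.
2010: 0.2298×5.703 + 0.1813×18.793 + 0.2907×91.748 + 0.2981×120.326 = 67.2619 per 1,000.
Difference = 110.6912 − 67.2619 = 43.4293.

43.43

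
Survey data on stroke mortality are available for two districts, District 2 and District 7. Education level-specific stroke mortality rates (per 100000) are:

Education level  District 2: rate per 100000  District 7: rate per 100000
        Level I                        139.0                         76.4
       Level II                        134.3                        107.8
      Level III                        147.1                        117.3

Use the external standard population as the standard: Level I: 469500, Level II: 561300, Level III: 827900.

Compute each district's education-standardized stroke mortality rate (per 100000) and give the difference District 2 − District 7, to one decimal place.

Standard total = 1858700; weights = 0.2526, 0.3020, 0.4454.
District 2: 0.2526×139.0 + 0.3020×134.3 + 0.4454×147.1 = 141.1886 per 100000.
District 7: 0.2526×76.4 + 0.3020×107.8 + 0.4454×117.3 = 104.1000 per 100000.
Difference = 141.1886 − 104.1000 = 37.0886.

37.1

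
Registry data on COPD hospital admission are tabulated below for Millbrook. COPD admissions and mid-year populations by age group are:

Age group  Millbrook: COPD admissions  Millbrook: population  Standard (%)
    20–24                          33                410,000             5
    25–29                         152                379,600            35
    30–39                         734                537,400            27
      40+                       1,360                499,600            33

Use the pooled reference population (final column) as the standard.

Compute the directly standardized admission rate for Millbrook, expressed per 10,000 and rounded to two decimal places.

14.11

Age-specific rates per 10,000 for Millbrook: 0.80, 4.00, 13.66, 27.22.
Standard weights: 0.05, 0.35, 0.27, 0.33.
Standardized rate: 0.0500×0.80 + 0.3500×4.00 + 0.2700×13.66 + 0.3300×27.22 = 14.1127 per 10,000.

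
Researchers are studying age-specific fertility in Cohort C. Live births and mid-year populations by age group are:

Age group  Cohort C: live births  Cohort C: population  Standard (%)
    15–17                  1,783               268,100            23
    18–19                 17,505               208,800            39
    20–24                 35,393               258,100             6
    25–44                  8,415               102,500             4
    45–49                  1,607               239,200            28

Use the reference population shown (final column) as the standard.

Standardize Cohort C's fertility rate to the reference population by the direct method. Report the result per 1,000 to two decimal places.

Age-specific rates per 1,000 for Cohort C: 6.651, 83.836, 137.129, 82.098, 6.718.
Standard weights: 0.23, 0.39, 0.06, 0.04, 0.28.
Standardized rate: 0.2300×6.651 + 0.3900×83.836 + 0.0600×137.129 + 0.0400×82.098 + 0.2800×6.718 = 47.6185 per 1,000.

47.62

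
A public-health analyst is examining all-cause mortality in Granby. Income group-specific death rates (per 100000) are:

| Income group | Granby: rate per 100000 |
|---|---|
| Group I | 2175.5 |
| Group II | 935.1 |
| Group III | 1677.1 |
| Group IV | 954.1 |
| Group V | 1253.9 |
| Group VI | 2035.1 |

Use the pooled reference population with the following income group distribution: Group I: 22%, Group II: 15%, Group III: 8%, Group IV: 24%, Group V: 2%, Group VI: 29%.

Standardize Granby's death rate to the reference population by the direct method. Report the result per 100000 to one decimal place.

Standard weights: 0.22, 0.15, 0.08, 0.24, 0.02, 0.29.
Standardized rate: 0.2200×2175.5 + 0.1500×935.1 + 0.0800×1677.1 + 0.2400×954.1 + 0.0200×1253.9 + 0.2900×2035.1 = 1597.2840 per 100000.

1597.3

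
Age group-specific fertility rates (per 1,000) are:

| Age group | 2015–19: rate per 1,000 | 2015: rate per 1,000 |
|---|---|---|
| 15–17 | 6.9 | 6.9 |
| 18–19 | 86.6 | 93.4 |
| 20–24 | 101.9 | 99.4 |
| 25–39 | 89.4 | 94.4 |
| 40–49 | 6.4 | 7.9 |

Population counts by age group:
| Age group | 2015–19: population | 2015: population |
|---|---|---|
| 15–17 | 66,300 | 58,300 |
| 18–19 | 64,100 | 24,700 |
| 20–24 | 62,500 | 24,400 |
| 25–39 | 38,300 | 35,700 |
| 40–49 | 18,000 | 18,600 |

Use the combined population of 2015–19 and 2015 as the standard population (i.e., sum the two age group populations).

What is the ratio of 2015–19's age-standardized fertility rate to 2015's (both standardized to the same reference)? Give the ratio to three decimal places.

0.968

Combined standard total = 410,900; weights = 0.3032, 0.2161, 0.2115, 0.1801, 0.0891.
2015–19: 0.3032×6.9 + 0.2161×86.6 + 0.2115×101.9 + 0.1801×89.4 + 0.0891×6.4 = 59.0284 per 1,000.
2015: 0.3032×6.9 + 0.2161×93.4 + 0.2115×99.4 + 0.1801×94.4 + 0.0891×7.9 = 61.0033 per 1,000.
Ratio = 59.0284 ÷ 61.0033 = 0.96763.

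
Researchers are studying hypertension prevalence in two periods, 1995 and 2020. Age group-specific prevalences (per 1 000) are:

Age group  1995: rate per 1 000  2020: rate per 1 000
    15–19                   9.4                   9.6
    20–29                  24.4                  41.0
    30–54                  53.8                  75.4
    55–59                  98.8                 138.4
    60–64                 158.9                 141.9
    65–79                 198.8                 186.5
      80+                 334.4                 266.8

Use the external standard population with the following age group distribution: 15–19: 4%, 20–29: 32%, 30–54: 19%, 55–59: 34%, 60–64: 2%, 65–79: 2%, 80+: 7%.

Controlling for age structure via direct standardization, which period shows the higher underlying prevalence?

Standard weights: 0.04, 0.32, 0.19, 0.34, 0.02, 0.02, 0.07.
1995: 0.0400×9.4 + 0.3200×24.4 + 0.1900×53.8 + 0.3400×98.8 + 0.0200×158.9 + 0.0200×198.8 + 0.0700×334.4 = 82.5600 per 1 000.
2020: 0.0400×9.6 + 0.3200×41.0 + 0.1900×75.4 + 0.3400×138.4 + 0.0200×141.9 + 0.0200×186.5 + 0.0700×266.8 = 100.1300 per 1 000.

2020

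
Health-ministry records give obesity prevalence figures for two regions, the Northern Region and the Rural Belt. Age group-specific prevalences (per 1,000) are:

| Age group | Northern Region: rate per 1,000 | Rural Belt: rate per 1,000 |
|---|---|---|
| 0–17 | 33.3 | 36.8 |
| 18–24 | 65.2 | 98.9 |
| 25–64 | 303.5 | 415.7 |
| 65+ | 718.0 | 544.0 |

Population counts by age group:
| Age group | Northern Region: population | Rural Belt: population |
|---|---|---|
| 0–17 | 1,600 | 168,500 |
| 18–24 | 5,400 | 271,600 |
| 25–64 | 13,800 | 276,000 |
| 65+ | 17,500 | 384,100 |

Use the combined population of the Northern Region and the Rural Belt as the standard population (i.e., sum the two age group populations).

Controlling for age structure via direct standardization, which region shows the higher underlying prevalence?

Northern Region

Combined standard total = 1,138,500; weights = 0.1494, 0.2433, 0.2545, 0.3527.
The Northern Region: 0.1494×33.3 + 0.2433×65.2 + 0.2545×303.5 + 0.3527×718.0 = 351.3639 per 1,000.
The Rural Belt: 0.1494×36.8 + 0.2433×98.9 + 0.2545×415.7 + 0.3527×544.0 = 327.2685 per 1,000.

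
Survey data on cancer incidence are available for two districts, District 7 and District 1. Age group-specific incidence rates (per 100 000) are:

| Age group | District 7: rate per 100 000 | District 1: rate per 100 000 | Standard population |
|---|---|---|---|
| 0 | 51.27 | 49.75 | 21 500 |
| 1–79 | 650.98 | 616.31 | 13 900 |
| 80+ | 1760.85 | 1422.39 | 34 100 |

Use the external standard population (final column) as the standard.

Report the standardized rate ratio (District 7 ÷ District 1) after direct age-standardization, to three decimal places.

Standard total = 69 500; weights = 0.3094, 0.2000, 0.4906.
District 7: 0.3094×51.27 + 0.2000×650.98 + 0.4906×1760.85 = 1010.0131 per 100 000.
District 1: 0.3094×49.75 + 0.2000×616.31 + 0.4906×1422.39 = 836.5444 per 100 000.
Ratio = 1010.0131 ÷ 836.5444 = 1.20736.

1.207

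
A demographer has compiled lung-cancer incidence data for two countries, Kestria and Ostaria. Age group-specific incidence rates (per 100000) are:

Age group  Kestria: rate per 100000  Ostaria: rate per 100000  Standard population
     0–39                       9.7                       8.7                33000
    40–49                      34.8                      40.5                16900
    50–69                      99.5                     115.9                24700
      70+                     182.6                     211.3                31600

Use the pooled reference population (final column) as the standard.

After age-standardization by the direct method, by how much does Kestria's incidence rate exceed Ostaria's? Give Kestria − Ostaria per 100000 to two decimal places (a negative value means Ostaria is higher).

-12.95

Standard total = 106200; weights = 0.3107, 0.1591, 0.2326, 0.2976.
Kestria: 0.3107×9.7 + 0.1591×34.8 + 0.2326×99.5 + 0.2976×182.6 = 86.0266 per 100000.
Ostaria: 0.3107×8.7 + 0.1591×40.5 + 0.2326×115.9 + 0.2976×211.3 = 98.9770 per 100000.
Difference = 86.0266 − 98.9770 = -12.9504.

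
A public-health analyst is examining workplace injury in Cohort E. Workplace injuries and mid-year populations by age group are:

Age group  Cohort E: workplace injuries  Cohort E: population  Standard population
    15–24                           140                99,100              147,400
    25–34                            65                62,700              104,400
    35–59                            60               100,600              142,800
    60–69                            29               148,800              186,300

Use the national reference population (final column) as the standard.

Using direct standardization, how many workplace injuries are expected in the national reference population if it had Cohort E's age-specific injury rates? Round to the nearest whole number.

438

Age-specific rates per 10,000 for Cohort E: 14.13, 10.37, 5.96, 1.95.
Expected workplace injuries = Σ (standard pop × age-specific rate ÷ 10,000)
= 147,400×14.13/10,000 + 104,400×10.37/10,000 + 142,800×5.96/10,000 + 186,300×1.95/10,000
= 208.23 + 108.23 + 85.17 + 36.31 = 437.94.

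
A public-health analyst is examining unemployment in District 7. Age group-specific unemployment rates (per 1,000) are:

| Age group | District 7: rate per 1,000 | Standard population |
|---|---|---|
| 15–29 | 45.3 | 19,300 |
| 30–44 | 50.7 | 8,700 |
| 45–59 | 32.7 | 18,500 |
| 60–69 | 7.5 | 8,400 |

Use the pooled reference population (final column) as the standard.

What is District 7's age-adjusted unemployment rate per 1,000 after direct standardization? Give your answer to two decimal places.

36.13

Standard total = 54,900; weights = 0.3515, 0.1585, 0.3370, 0.1530.
Standardized rate: 0.3515×45.3 + 0.1585×50.7 + 0.3370×32.7 + 0.1530×7.5 = 36.1262 per 1,000.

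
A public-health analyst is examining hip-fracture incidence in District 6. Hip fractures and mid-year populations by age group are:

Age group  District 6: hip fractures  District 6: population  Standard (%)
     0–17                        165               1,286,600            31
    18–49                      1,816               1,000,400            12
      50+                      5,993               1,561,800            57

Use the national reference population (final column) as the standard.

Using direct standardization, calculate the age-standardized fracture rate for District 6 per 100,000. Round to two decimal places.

Age-specific rates per 100,000 for District 6: 12.82, 181.53, 383.72.
Standard weights: 0.31, 0.12, 0.57.
Standardized rate: 0.3100×12.82 + 0.1200×181.53 + 0.5700×383.72 = 244.4815 per 100,000.

244.48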